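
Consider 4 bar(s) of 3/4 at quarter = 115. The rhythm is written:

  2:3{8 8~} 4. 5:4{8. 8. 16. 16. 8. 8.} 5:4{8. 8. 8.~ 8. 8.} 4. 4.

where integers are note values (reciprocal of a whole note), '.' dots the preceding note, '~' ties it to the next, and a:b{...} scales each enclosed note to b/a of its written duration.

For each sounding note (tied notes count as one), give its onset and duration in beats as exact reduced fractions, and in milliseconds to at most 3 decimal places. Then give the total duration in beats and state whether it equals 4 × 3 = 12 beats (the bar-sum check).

1) 0.0ms=0b +391.304ms=3/4b
2) 391.304ms=3/4b +1173.913ms=9/4b
3) 1565.217ms=3b +313.043ms=3/5b
4) 1878.261ms=18/5b +313.043ms=3/5b
5) 2191.304ms=21/5b +156.522ms=3/10b
6) 2347.826ms=9/2b +156.522ms=3/10b
7) 2504.348ms=24/5b +313.043ms=3/5b
8) 2817.391ms=27/5b +313.043ms=3/5b
9) 3130.435ms=6b +313.043ms=3/5b
10) 3443.478ms=33/5b +313.043ms=3/5b
11) 3756.522ms=36/5b +626.087ms=6/5b
12) 4382.609ms=42/5b +313.043ms=3/5b
13) 4695.652ms=9b +782.609ms=3/2b
14) 5478.261ms=21/2b +782.609ms=3/2b
Σ=12b of 12 (115bpm 3/4) — PASS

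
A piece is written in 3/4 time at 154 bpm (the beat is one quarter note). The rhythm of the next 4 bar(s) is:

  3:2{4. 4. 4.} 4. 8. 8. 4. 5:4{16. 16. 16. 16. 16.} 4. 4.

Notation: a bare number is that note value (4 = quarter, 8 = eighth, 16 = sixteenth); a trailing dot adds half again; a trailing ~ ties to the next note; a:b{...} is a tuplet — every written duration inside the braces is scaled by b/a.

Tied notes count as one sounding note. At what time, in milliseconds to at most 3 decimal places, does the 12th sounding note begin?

note 12 onset = 87/10b = 3389.61ms

1. 0.0ms @ 0 + 389.61ms (1)
2. 389.61ms @ 1 + 389.61ms (1)
3. 779.221ms @ 2 + 389.61ms (1)
4. 1168.831ms @ 3 + 584.416ms (3/2)
5. 1753.247ms @ 9/2 + 292.208ms (3/4)
6. 2045.455ms @ 21/4 + 292.208ms (3/4)
7. 2337.662ms @ 6 + 584.416ms (3/2)
8. 2922.078ms @ 15/2 + 116.883ms (3/10)
9. 3038.961ms @ 39/5 + 116.883ms (3/10)
10. 3155.844ms @ 81/10 + 116.883ms (3/10)
11. 3272.727ms @ 42/5 + 116.883ms (3/10)
12. 3389.61ms @ 87/10 + 116.883ms (3/10)
13. 3506.494ms @ 9 + 584.416ms (3/2)
14. 4090.909ms @ 21/2 + 584.416ms (3/2)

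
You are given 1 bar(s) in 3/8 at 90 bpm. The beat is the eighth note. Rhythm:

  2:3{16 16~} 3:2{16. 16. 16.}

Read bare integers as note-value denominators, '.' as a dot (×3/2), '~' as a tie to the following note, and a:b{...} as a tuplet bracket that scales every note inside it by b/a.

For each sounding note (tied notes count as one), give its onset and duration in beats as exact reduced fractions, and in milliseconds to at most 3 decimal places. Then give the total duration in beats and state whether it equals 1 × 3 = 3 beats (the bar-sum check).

1) 0.0ms=0b +500.0ms=3/4b
2) 500.0ms=3/4b +833.333ms=5/4b
3) 1333.333ms=2b +333.333ms=1/2b
4) 1666.667ms=5/2b +333.333ms=1/2b
Σ=3b of 3 (90bpm 3/8) — PASS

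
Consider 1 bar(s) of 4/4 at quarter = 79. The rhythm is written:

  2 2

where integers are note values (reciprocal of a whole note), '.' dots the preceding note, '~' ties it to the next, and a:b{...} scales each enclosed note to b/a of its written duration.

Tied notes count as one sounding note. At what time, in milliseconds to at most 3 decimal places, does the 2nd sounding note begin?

note 2 onset = 2b = 1518.987ms

1. 0.0ms @ 0 + 1518.987ms (2)
2. 1518.987ms @ 2 + 1518.987ms (2)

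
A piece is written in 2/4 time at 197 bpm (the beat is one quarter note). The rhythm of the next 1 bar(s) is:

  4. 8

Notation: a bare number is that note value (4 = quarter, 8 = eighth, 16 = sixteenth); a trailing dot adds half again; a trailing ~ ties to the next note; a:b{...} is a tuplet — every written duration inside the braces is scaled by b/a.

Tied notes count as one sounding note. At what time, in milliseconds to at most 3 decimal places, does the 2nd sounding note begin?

1. 0.0ms @ 0 + 456.853ms (3/2)
2. 456.853ms @ 3/2 + 152.284ms (1/2)

note 2 onset = 3/2b = 456.853ms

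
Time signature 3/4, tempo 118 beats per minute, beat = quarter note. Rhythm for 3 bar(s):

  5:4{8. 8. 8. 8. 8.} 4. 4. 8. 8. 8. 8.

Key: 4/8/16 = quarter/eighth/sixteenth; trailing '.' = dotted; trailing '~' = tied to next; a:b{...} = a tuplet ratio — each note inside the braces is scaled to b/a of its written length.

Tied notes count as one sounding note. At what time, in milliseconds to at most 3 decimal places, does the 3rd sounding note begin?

1. 0.0ms @ 0 + 305.085ms (3/5)
2. 305.085ms @ 3/5 + 305.085ms (3/5)
3. 610.169ms @ 6/5 + 305.085ms (3/5)
4. 915.254ms @ 9/5 + 305.085ms (3/5)
5. 1220.339ms @ 12/5 + 305.085ms (3/5)
6. 1525.424ms @ 3 + 762.712ms (3/2)
7. 2288.136ms @ 9/2 + 762.712ms (3/2)
8. 3050.847ms @ 6 + 381.356ms (3/4)
9. 3432.203ms @ 27/4 + 381.356ms (3/4)
10. 3813.559ms @ 15/2 + 381.356ms (3/4)
11. 4194.915ms @ 33/4 + 381.356ms (3/4)

note 3 onset = 6/5b = 610.169ms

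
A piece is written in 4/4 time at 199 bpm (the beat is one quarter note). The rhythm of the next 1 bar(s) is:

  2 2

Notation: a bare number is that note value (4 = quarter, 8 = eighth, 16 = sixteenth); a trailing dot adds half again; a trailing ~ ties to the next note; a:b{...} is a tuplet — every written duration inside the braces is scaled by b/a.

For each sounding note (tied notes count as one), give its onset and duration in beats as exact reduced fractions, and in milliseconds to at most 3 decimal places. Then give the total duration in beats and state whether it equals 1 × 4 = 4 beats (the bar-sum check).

1) 0.0ms=0b +603.015ms=2b
2) 603.015ms=2b +603.015ms=2b
Σ=4b of 4 (199bpm 4/4) — PASS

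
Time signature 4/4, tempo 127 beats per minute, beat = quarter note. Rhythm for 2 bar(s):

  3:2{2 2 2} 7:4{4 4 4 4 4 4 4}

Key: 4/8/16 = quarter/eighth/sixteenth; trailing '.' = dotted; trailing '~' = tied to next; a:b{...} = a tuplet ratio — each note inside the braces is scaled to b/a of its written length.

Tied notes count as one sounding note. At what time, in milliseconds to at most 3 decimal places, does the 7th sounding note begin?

note 7 onset = 40/7b = 2699.663ms

1. 0.0ms @ 0 + 629.921ms (4/3)
2. 629.921ms @ 4/3 + 629.921ms (4/3)
3. 1259.843ms @ 8/3 + 629.921ms (4/3)
4. 1889.764ms @ 4 + 269.966ms (4/7)
5. 2159.73ms @ 32/7 + 269.966ms (4/7)
6. 2429.696ms @ 36/7 + 269.966ms (4/7)
7. 2699.663ms @ 40/7 + 269.966ms (4/7)
8. 2969.629ms @ 44/7 + 269.966ms (4/7)
9. 3239.595ms @ 48/7 + 269.966ms (4/7)
10. 3509.561ms @ 52/7 + 269.966ms (4/7)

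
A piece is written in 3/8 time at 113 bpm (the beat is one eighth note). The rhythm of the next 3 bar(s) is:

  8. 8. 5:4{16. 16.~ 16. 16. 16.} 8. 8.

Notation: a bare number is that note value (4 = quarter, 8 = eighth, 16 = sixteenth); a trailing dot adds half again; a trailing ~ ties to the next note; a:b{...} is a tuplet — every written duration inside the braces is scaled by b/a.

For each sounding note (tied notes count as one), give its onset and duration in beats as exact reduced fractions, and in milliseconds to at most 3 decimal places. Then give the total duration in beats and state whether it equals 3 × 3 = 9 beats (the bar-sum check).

1) 0.0ms=0b +796.46ms=3/2b
2) 796.46ms=3/2b +796.46ms=3/2b
3) 1592.92ms=3b +318.584ms=3/5b
4) 1911.504ms=18/5b +637.168ms=6/5b
5) 2548.673ms=24/5b +318.584ms=3/5b
6) 2867.257ms=27/5b +318.584ms=3/5b
7) 3185.841ms=6b +796.46ms=3/2b
8) 3982.301ms=15/2b +796.46ms=3/2b
Σ=9b of 9 (113bpm 3/8) — PASS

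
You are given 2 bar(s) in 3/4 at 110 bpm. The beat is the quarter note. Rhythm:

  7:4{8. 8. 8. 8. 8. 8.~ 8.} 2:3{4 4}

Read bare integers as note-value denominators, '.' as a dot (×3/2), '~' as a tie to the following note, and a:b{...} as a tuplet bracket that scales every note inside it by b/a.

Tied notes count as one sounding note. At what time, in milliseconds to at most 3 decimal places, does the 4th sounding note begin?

note 4 onset = 9/7b = 701.299ms

1. 0.0ms @ 0 + 233.766ms (3/7)
2. 233.766ms @ 3/7 + 233.766ms (3/7)
3. 467.532ms @ 6/7 + 233.766ms (3/7)
4. 701.299ms @ 9/7 + 233.766ms (3/7)
5. 935.065ms @ 12/7 + 233.766ms (3/7)
6. 1168.831ms @ 15/7 + 467.532ms (6/7)
7. 1636.364ms @ 3 + 818.182ms (3/2)
8. 2454.545ms @ 9/2 + 818.182ms (3/2)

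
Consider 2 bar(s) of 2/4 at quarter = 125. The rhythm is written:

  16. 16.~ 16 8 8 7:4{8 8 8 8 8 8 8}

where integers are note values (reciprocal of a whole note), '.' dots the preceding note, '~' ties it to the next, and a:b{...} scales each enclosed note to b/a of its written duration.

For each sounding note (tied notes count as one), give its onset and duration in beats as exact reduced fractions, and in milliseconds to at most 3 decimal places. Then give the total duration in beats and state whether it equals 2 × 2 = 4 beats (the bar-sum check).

1) 0.0ms=0b +180.0ms=3/8b
2) 180.0ms=3/8b +300.0ms=5/8b
3) 480.0ms=1b +240.0ms=1/2b
4) 720.0ms=3/2b +240.0ms=1/2b
5) 960.0ms=2b +137.143ms=2/7b
6) 1097.143ms=16/7b +137.143ms=2/7b
7) 1234.286ms=18/7b +137.143ms=2/7b
8) 1371.429ms=20/7b +137.143ms=2/7b
9) 1508.571ms=22/7b +137.143ms=2/7b
10) 1645.714ms=24/7b +137.143ms=2/7b
11) 1782.857ms=26/7b +137.143ms=2/7b
Σ=4b of 4 (125bpm 2/4) — PASS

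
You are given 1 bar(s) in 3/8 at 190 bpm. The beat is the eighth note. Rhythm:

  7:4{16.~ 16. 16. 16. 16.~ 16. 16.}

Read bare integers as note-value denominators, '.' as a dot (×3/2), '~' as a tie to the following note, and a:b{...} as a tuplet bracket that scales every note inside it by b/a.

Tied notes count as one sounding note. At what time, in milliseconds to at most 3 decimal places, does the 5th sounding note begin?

1. 0.0ms @ 0 + 270.677ms (6/7)
2. 270.677ms @ 6/7 + 135.338ms (3/7)
3. 406.015ms @ 9/7 + 135.338ms (3/7)
4. 541.353ms @ 12/7 + 270.677ms (6/7)
5. 812.03ms @ 18/7 + 135.338ms (3/7)

note 5 onset = 18/7b = 812.03ms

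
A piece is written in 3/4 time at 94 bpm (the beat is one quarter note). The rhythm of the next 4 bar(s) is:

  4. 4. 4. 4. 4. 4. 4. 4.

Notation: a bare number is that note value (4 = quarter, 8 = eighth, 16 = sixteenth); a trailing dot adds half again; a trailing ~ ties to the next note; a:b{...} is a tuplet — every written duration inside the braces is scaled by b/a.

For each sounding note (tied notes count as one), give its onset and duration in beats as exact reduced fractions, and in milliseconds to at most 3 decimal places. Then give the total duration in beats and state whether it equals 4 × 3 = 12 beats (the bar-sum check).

1) 0.0ms=0b +957.447ms=3/2b
2) 957.447ms=3/2b +957.447ms=3/2b
3) 1914.894ms=3b +957.447ms=3/2b
4) 2872.34ms=9/2b +957.447ms=3/2b
5) 3829.787ms=6b +957.447ms=3/2b
6) 4787.234ms=15/2b +957.447ms=3/2b
7) 5744.681ms=9b +957.447ms=3/2b
8) 6702.128ms=21/2b +957.447ms=3/2b
Σ=12b of 12 (94bpm 3/4) — PASS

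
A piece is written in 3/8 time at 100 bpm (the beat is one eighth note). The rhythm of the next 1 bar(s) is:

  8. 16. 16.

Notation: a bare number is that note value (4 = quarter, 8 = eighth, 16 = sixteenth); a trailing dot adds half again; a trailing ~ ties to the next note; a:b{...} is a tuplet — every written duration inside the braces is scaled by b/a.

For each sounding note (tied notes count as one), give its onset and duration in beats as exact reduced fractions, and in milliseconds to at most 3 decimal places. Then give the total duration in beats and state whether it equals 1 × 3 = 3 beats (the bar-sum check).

1) 0.0ms=0b +900.0ms=3/2b
2) 900.0ms=3/2b +450.0ms=3/4b
3) 1350.0ms=9/4b +450.0ms=3/4b
Σ=3b of 3 (100bpm 3/8) — PASS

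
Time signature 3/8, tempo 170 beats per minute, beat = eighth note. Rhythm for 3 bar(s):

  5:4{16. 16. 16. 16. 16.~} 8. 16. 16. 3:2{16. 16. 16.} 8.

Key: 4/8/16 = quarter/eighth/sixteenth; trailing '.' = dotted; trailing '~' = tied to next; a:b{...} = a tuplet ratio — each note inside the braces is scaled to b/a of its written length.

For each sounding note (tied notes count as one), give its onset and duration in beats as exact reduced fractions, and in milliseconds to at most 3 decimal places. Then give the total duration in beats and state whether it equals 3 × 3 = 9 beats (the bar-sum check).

1) 0.0ms=0b +211.765ms=3/5b
2) 211.765ms=3/5b +211.765ms=3/5b
3) 423.529ms=6/5b +211.765ms=3/5b
4) 635.294ms=9/5b +211.765ms=3/5b
5) 847.059ms=12/5b +741.176ms=21/10b
6) 1588.235ms=9/2b +264.706ms=3/4b
7) 1852.941ms=21/4b +264.706ms=3/4b
8) 2117.647ms=6b +176.471ms=1/2b
9) 2294.118ms=13/2b +176.471ms=1/2b
10) 2470.588ms=7b +176.471ms=1/2b
11) 2647.059ms=15/2b +529.412ms=3/2b
Σ=9b of 9 (170bpm 3/8) — PASS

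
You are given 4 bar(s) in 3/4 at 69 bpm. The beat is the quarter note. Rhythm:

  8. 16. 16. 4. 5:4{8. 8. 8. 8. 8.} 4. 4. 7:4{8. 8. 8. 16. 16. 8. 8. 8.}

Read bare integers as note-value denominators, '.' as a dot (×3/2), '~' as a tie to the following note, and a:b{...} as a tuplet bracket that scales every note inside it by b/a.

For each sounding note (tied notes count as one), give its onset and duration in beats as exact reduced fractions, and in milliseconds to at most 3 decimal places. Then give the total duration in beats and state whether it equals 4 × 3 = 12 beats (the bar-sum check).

1) 0.0ms=0b +652.174ms=3/4b
2) 652.174ms=3/4b +326.087ms=3/8b
3) 978.261ms=9/8b +326.087ms=3/8b
4) 1304.348ms=3/2b +1304.348ms=3/2b
5) 2608.696ms=3b +521.739ms=3/5b
6) 3130.435ms=18/5b +521.739ms=3/5b
7) 3652.174ms=21/5b +521.739ms=3/5b
8) 4173.913ms=24/5b +521.739ms=3/5b
9) 4695.652ms=27/5b +521.739ms=3/5b
10) 5217.391ms=6b +1304.348ms=3/2b
11) 6521.739ms=15/2b +1304.348ms=3/2b
12) 7826.087ms=9b +372.671ms=3/7b
13) 8198.758ms=66/7b +372.671ms=3/7b
14) 8571.429ms=69/7b +372.671ms=3/7b
15) 8944.099ms=72/7b +186.335ms=3/14b
16) 9130.435ms=21/2b +186.335ms=3/14b
17) 9316.77ms=75/7b +372.671ms=3/7b
18) 9689.441ms=78/7b +372.671ms=3/7b
19) 10062.112ms=81/7b +372.671ms=3/7b
Σ=12b of 12 (69bpm 3/4) — PASS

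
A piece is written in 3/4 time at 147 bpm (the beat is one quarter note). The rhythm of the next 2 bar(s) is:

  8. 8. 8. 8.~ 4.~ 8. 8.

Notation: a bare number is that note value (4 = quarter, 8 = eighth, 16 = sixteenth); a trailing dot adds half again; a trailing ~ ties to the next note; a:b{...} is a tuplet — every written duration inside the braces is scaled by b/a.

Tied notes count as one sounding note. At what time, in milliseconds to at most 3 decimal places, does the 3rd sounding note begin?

note 3 onset = 3/2b = 612.245ms

1. 0.0ms @ 0 + 306.122ms (3/4)
2. 306.122ms @ 3/4 + 306.122ms (3/4)
3. 612.245ms @ 3/2 + 306.122ms (3/4)
4. 918.367ms @ 9/4 + 1224.49ms (3)
5. 2142.857ms @ 21/4 + 306.122ms (3/4)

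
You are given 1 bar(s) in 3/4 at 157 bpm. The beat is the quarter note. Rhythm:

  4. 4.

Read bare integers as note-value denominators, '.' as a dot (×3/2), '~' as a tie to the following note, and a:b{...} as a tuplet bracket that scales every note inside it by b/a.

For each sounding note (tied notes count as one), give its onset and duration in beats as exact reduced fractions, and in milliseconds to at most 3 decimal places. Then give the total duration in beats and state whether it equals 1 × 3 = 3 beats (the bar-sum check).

1) 0.0ms=0b +573.248ms=3/2b
2) 573.248ms=3/2b +573.248ms=3/2b
Σ=3b of 3 (157bpm 3/4) — PASS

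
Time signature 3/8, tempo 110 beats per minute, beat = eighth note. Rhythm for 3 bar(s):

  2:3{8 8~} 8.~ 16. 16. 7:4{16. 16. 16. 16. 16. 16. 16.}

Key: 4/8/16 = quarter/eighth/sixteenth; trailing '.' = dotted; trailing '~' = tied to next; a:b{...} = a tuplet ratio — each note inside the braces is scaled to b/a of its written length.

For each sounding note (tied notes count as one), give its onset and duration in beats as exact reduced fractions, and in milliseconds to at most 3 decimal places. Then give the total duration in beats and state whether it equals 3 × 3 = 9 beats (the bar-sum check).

1) 0.0ms=0b +818.182ms=3/2b
2) 818.182ms=3/2b +2045.455ms=15/4b
3) 2863.636ms=21/4b +409.091ms=3/4b
4) 3272.727ms=6b +233.766ms=3/7b
5) 3506.494ms=45/7b +233.766ms=3/7b
6) 3740.26ms=48/7b +233.766ms=3/7b
7) 3974.026ms=51/7b +233.766ms=3/7b
8) 4207.792ms=54/7b +233.766ms=3/7b
9) 4441.558ms=57/7b +233.766ms=3/7b
10) 4675.325ms=60/7b +233.766ms=3/7b
Σ=9b of 9 (110bpm 3/8) — PASS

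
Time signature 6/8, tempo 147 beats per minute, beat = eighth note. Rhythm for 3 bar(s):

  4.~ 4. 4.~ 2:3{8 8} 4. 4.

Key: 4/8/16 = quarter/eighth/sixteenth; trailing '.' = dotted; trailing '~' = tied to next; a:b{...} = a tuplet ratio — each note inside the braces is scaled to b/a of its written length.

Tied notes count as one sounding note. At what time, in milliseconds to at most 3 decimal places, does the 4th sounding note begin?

note 4 onset = 12b = 4897.959ms

1. 0.0ms @ 0 + 2448.98ms (6)
2. 2448.98ms @ 6 + 1836.735ms (9/2)
3. 4285.714ms @ 21/2 + 612.245ms (3/2)
4. 4897.959ms @ 12 + 1224.49ms (3)
5. 6122.449ms @ 15 + 1224.49ms (3)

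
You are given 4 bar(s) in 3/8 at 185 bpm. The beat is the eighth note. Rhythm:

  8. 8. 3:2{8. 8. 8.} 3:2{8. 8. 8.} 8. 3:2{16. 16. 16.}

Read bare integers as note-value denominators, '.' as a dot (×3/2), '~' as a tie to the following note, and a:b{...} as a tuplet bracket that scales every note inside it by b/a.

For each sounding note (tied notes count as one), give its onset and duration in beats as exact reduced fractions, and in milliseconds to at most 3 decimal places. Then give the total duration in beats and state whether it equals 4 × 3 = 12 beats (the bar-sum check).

1) 0.0ms=0b +486.486ms=3/2b
2) 486.486ms=3/2b +486.486ms=3/2b
3) 972.973ms=3b +324.324ms=1b
4) 1297.297ms=4b +324.324ms=1b
5) 1621.622ms=5b +324.324ms=1b
6) 1945.946ms=6b +324.324ms=1b
7) 2270.27ms=7b +324.324ms=1b
8) 2594.595ms=8b +324.324ms=1b
9) 2918.919ms=9b +486.486ms=3/2b
10) 3405.405ms=21/2b +162.162ms=1/2b
11) 3567.568ms=11b +162.162ms=1/2b
12) 3729.73ms=23/2b +162.162ms=1/2b
Σ=12b of 12 (185bpm 3/8) — PASS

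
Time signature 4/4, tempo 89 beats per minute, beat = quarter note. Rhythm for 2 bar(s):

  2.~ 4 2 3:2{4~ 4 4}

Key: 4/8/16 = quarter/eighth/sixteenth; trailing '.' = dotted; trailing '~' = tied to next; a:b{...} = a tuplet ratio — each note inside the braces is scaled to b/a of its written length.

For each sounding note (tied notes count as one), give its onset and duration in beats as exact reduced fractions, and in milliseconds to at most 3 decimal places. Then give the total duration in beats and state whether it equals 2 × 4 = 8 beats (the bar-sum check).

1) 0.0ms=0b +2696.629ms=4b
2) 2696.629ms=4b +1348.315ms=2b
3) 4044.944ms=6b +898.876ms=4/3b
4) 4943.82ms=22/3b +449.438ms=2/3b
Σ=8b of 8 (89bpm 4/4) — PASS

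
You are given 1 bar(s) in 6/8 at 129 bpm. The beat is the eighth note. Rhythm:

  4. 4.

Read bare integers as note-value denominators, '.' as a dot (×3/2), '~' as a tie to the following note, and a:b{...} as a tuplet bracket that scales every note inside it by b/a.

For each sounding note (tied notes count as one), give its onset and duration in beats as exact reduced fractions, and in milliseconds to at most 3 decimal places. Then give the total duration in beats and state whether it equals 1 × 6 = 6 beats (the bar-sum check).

1) 0.0ms=0b +1395.349ms=3b
2) 1395.349ms=3b +1395.349ms=3b
Σ=6b of 6 (129bpm 6/8) — PASS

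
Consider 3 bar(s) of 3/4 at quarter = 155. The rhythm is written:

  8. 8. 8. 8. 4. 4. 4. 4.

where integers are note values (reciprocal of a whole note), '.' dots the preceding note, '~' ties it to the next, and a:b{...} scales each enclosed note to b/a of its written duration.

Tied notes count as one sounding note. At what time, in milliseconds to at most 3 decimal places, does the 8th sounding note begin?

1. 0.0ms @ 0 + 290.323ms (3/4)
2. 290.323ms @ 3/4 + 290.323ms (3/4)
3. 580.645ms @ 3/2 + 290.323ms (3/4)
4. 870.968ms @ 9/4 + 290.323ms (3/4)
5. 1161.29ms @ 3 + 580.645ms (3/2)
6. 1741.935ms @ 9/2 + 580.645ms (3/2)
7. 2322.581ms @ 6 + 580.645ms (3/2)
8. 2903.226ms @ 15/2 + 580.645ms (3/2)

note 8 onset = 15/2b = 2903.226ms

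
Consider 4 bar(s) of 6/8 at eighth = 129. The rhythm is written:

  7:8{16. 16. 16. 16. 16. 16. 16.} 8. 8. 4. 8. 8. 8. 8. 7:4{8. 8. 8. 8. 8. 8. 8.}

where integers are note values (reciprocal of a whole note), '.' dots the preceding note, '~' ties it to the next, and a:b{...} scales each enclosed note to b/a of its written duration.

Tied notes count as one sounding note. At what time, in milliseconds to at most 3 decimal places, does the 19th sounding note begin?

note 19 onset = 150/7b = 9966.777ms

1. 0.0ms @ 0 + 398.671ms (6/7)
2. 398.671ms @ 6/7 + 398.671ms (6/7)
3. 797.342ms @ 12/7 + 398.671ms (6/7)
4. 1196.013ms @ 18/7 + 398.671ms (6/7)
5. 1594.684ms @ 24/7 + 398.671ms (6/7)
6. 1993.355ms @ 30/7 + 398.671ms (6/7)
7. 2392.027ms @ 36/7 + 398.671ms (6/7)
8. 2790.698ms @ 6 + 697.674ms (3/2)
9. 3488.372ms @ 15/2 + 697.674ms (3/2)
10. 4186.047ms @ 9 + 1395.349ms (3)
11. 5581.395ms @ 12 + 697.674ms (3/2)
12. 6279.07ms @ 27/2 + 697.674ms (3/2)
13. 6976.744ms @ 15 + 697.674ms (3/2)
14. 7674.419ms @ 33/2 + 697.674ms (3/2)
15. 8372.093ms @ 18 + 398.671ms (6/7)
16. 8770.764ms @ 132/7 + 398.671ms (6/7)
17. 9169.435ms @ 138/7 + 398.671ms (6/7)
18. 9568.106ms @ 144/7 + 398.671ms (6/7)
19. 9966.777ms @ 150/7 + 398.671ms (6/7)
20. 10365.449ms @ 156/7 + 398.671ms (6/7)
21. 10764.12ms @ 162/7 + 398.671ms (6/7)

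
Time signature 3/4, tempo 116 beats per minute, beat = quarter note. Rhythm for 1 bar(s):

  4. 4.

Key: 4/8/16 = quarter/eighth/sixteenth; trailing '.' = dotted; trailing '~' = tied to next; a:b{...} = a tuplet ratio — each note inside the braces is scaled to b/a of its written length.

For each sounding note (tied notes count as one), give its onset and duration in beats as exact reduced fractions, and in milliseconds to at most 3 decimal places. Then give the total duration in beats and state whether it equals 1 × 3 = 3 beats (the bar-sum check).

1) 0.0ms=0b +775.862ms=3/2b
2) 775.862ms=3/2b +775.862ms=3/2b
Σ=3b of 3 (116bpm 3/4) — PASS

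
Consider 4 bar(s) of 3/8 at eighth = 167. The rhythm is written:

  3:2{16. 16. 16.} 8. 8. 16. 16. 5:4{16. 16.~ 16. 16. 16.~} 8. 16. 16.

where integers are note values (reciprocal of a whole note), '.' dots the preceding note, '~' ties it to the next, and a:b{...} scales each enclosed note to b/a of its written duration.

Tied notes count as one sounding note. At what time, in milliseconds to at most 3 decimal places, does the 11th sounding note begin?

1. 0.0ms @ 0 + 179.641ms (1/2)
2. 179.641ms @ 1/2 + 179.641ms (1/2)
3. 359.281ms @ 1 + 179.641ms (1/2)
4. 538.922ms @ 3/2 + 538.922ms (3/2)
5. 1077.844ms @ 3 + 538.922ms (3/2)
6. 1616.766ms @ 9/2 + 269.461ms (3/4)
7. 1886.228ms @ 21/4 + 269.461ms (3/4)
8. 2155.689ms @ 6 + 215.569ms (3/5)
9. 2371.257ms @ 33/5 + 431.138ms (6/5)
10. 2802.395ms @ 39/5 + 215.569ms (3/5)
11. 3017.964ms @ 42/5 + 754.491ms (21/10)
12. 3772.455ms @ 21/2 + 269.461ms (3/4)
13. 4041.916ms @ 45/4 + 269.461ms (3/4)

note 11 onset = 42/5b = 3017.964ms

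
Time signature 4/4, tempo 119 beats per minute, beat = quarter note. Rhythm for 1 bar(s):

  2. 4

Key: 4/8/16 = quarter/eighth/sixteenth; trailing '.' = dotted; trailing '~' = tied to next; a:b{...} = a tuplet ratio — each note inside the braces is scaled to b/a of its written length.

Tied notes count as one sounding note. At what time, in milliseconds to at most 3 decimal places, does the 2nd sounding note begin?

1. 0.0ms @ 0 + 1512.605ms (3)
2. 1512.605ms @ 3 + 504.202ms (1)

note 2 onset = 3b = 1512.605ms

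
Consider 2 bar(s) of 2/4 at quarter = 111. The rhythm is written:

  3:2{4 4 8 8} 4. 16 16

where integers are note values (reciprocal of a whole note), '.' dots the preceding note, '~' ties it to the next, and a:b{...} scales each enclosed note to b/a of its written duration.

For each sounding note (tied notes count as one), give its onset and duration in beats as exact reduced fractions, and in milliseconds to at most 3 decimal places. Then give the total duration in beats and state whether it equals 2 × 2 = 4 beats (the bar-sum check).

1) 0.0ms=0b +360.36ms=2/3b
2) 360.36ms=2/3b +360.36ms=2/3b
3) 720.721ms=4/3b +180.18ms=1/3b
4) 900.901ms=5/3b +180.18ms=1/3b
5) 1081.081ms=2b +810.811ms=3/2b
6) 1891.892ms=7/2b +135.135ms=1/4b
7) 2027.027ms=15/4b +135.135ms=1/4b
Σ=4b of 4 (111bpm 2/4) — PASS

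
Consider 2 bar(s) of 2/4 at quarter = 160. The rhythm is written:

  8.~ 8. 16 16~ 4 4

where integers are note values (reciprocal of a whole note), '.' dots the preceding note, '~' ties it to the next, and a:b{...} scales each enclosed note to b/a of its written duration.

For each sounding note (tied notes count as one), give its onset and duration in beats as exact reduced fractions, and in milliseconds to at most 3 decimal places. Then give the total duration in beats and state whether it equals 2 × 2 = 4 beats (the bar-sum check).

1) 0.0ms=0b +562.5ms=3/2b
2) 562.5ms=3/2b +93.75ms=1/4b
3) 656.25ms=7/4b +468.75ms=5/4b
4) 1125.0ms=3b +375.0ms=1b
Σ=4b of 4 (160bpm 2/4) — PASS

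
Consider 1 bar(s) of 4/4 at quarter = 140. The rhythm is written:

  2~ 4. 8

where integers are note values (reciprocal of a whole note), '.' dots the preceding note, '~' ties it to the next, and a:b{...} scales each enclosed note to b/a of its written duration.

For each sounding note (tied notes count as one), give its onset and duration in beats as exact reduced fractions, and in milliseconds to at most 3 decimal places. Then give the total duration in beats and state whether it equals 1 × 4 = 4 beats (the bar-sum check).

1) 0.0ms=0b +1500.0ms=7/2b
2) 1500.0ms=7/2b +214.286ms=1/2b
Σ=4b of 4 (140bpm 4/4) — PASS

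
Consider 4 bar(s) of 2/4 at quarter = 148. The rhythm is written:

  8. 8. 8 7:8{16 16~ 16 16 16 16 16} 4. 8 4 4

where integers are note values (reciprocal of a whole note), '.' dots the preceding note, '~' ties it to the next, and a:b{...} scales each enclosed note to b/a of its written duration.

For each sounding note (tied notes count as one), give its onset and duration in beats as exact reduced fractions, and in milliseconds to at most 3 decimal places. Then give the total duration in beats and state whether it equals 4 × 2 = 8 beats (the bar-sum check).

1) 0.0ms=0b +304.054ms=3/4b
2) 304.054ms=3/4b +304.054ms=3/4b
3) 608.108ms=3/2b +202.703ms=1/2b
4) 810.811ms=2b +115.83ms=2/7b
5) 926.641ms=16/7b +231.66ms=4/7b
6) 1158.301ms=20/7b +115.83ms=2/7b
7) 1274.131ms=22/7b +115.83ms=2/7b
8) 1389.961ms=24/7b +115.83ms=2/7b
9) 1505.792ms=26/7b +115.83ms=2/7b
10) 1621.622ms=4b +608.108ms=3/2b
11) 2229.73ms=11/2b +202.703ms=1/2b
12) 2432.432ms=6b +405.405ms=1b
13) 2837.838ms=7b +405.405ms=1b
Σ=8b of 8 (148bpm 2/4) — PASS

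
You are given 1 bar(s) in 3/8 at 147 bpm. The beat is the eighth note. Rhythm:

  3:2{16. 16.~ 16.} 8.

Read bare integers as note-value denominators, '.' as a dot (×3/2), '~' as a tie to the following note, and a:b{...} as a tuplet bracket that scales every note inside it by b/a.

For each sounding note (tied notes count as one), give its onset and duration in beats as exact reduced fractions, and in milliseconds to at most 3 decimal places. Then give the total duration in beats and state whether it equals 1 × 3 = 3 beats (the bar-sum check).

1) 0.0ms=0b +204.082ms=1/2b
2) 204.082ms=1/2b +408.163ms=1b
3) 612.245ms=3/2b +612.245ms=3/2b
Σ=3b of 3 (147bpm 3/8) — PASS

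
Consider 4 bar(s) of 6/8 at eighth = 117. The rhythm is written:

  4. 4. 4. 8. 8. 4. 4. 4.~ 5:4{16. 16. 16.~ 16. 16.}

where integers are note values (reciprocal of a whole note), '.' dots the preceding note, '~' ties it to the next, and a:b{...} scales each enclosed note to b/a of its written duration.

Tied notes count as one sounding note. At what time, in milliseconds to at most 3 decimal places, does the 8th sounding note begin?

note 8 onset = 18b = 9230.769ms

1. 0.0ms @ 0 + 1538.462ms (3)
2. 1538.462ms @ 3 + 1538.462ms (3)
3. 3076.923ms @ 6 + 1538.462ms (3)
4. 4615.385ms @ 9 + 769.231ms (3/2)
5. 5384.615ms @ 21/2 + 769.231ms (3/2)
6. 6153.846ms @ 12 + 1538.462ms (3)
7. 7692.308ms @ 15 + 1538.462ms (3)
8. 9230.769ms @ 18 + 1846.154ms (18/5)
9. 11076.923ms @ 108/5 + 307.692ms (3/5)
10. 11384.615ms @ 111/5 + 615.385ms (6/5)
11. 12000.0ms @ 117/5 + 307.692ms (3/5)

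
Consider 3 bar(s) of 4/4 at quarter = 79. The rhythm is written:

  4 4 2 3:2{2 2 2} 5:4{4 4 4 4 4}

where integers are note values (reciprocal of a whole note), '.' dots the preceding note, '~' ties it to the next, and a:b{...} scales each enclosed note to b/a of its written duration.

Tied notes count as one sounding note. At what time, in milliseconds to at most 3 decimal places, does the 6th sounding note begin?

1. 0.0ms @ 0 + 759.494ms (1)
2. 759.494ms @ 1 + 759.494ms (1)
3. 1518.987ms @ 2 + 1518.987ms (2)
4. 3037.975ms @ 4 + 1012.658ms (4/3)
5. 4050.633ms @ 16/3 + 1012.658ms (4/3)
6. 5063.291ms @ 20/3 + 1012.658ms (4/3)
7. 6075.949ms @ 8 + 607.595ms (4/5)
8. 6683.544ms @ 44/5 + 607.595ms (4/5)
9. 7291.139ms @ 48/5 + 607.595ms (4/5)
10. 7898.734ms @ 52/5 + 607.595ms (4/5)
11. 8506.329ms @ 56/5 + 607.595ms (4/5)

note 6 onset = 20/3b = 5063.291ms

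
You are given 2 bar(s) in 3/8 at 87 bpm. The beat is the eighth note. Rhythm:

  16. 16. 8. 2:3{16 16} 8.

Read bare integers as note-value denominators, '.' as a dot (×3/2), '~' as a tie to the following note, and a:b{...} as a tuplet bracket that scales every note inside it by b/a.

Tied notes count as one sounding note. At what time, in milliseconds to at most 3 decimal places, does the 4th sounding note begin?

1. 0.0ms @ 0 + 517.241ms (3/4)
2. 517.241ms @ 3/4 + 517.241ms (3/4)
3. 1034.483ms @ 3/2 + 1034.483ms (3/2)
4. 2068.966ms @ 3 + 517.241ms (3/4)
5. 2586.207ms @ 15/4 + 517.241ms (3/4)
6. 3103.448ms @ 9/2 + 1034.483ms (3/2)

note 4 onset = 3b = 2068.966ms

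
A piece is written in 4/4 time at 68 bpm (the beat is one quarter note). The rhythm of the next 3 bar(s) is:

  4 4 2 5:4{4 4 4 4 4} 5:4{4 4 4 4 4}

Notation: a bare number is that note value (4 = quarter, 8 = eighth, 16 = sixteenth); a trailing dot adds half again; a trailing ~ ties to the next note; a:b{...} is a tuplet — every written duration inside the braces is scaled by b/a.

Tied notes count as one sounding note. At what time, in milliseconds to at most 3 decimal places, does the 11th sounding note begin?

1. 0.0ms @ 0 + 882.353ms (1)
2. 882.353ms @ 1 + 882.353ms (1)
3. 1764.706ms @ 2 + 1764.706ms (2)
4. 3529.412ms @ 4 + 705.882ms (4/5)
5. 4235.294ms @ 24/5 + 705.882ms (4/5)
6. 4941.176ms @ 28/5 + 705.882ms (4/5)
7. 5647.059ms @ 32/5 + 705.882ms (4/5)
8. 6352.941ms @ 36/5 + 705.882ms (4/5)
9. 7058.824ms @ 8 + 705.882ms (4/5)
10. 7764.706ms @ 44/5 + 705.882ms (4/5)
11. 8470.588ms @ 48/5 + 705.882ms (4/5)
12. 9176.471ms @ 52/5 + 705.882ms (4/5)
13. 9882.353ms @ 56/5 + 705.882ms (4/5)

note 11 onset = 48/5b = 8470.588ms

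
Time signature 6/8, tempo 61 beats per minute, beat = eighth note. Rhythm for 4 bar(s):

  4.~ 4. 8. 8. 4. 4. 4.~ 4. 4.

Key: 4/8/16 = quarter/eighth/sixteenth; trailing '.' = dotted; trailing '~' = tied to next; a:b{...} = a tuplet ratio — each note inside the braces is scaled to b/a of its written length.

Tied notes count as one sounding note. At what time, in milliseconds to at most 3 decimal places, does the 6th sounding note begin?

note 6 onset = 15b = 14754.098ms

1. 0.0ms @ 0 + 5901.639ms (6)
2. 5901.639ms @ 6 + 1475.41ms (3/2)
3. 7377.049ms @ 15/2 + 1475.41ms (3/2)
4. 8852.459ms @ 9 + 2950.82ms (3)
5. 11803.279ms @ 12 + 2950.82ms (3)
6. 14754.098ms @ 15 + 5901.639ms (6)
7. 20655.738ms @ 21 + 2950.82ms (3)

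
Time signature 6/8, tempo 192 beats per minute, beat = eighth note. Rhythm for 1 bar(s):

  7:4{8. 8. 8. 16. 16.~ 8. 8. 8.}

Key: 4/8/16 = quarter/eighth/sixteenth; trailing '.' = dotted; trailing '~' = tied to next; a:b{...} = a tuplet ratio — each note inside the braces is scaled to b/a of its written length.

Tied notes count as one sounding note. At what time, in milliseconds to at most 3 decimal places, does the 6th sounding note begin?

1. 0.0ms @ 0 + 267.857ms (6/7)
2. 267.857ms @ 6/7 + 267.857ms (6/7)
3. 535.714ms @ 12/7 + 267.857ms (6/7)
4. 803.571ms @ 18/7 + 133.929ms (3/7)
5. 937.5ms @ 3 + 401.786ms (9/7)
6. 1339.286ms @ 30/7 + 267.857ms (6/7)
7. 1607.143ms @ 36/7 + 267.857ms (6/7)

note 6 onset = 30/7b = 1339.286ms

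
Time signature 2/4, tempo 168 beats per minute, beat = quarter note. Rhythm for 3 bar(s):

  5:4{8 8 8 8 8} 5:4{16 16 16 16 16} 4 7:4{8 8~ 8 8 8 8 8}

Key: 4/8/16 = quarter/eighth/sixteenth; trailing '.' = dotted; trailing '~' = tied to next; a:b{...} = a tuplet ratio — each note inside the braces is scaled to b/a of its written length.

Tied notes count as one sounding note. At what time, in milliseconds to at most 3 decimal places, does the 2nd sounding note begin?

1. 0.0ms @ 0 + 142.857ms (2/5)
2. 142.857ms @ 2/5 + 142.857ms (2/5)
3. 285.714ms @ 4/5 + 142.857ms (2/5)
4. 428.571ms @ 6/5 + 142.857ms (2/5)
5. 571.429ms @ 8/5 + 142.857ms (2/5)
6. 714.286ms @ 2 + 71.429ms (1/5)
7. 785.714ms @ 11/5 + 71.429ms (1/5)
8. 857.143ms @ 12/5 + 71.429ms (1/5)
9. 928.571ms @ 13/5 + 71.429ms (1/5)
10. 1000.0ms @ 14/5 + 71.429ms (1/5)
11. 1071.429ms @ 3 + 357.143ms (1)
12. 1428.571ms @ 4 + 102.041ms (2/7)
13. 1530.612ms @ 30/7 + 204.082ms (4/7)
14. 1734.694ms @ 34/7 + 102.041ms (2/7)
15. 1836.735ms @ 36/7 + 102.041ms (2/7)
16. 1938.776ms @ 38/7 + 102.041ms (2/7)
17. 2040.816ms @ 40/7 + 102.041ms (2/7)

note 2 onset = 2/5b = 142.857ms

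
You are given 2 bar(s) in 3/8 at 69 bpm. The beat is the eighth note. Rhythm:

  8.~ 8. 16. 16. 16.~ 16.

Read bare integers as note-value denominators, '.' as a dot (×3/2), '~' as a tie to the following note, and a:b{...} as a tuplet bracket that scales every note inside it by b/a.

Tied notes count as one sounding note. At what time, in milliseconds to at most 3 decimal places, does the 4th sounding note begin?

note 4 onset = 9/2b = 3913.043ms

1. 0.0ms @ 0 + 2608.696ms (3)
2. 2608.696ms @ 3 + 652.174ms (3/4)
3. 3260.87ms @ 15/4 + 652.174ms (3/4)
4. 3913.043ms @ 9/2 + 1304.348ms (3/2)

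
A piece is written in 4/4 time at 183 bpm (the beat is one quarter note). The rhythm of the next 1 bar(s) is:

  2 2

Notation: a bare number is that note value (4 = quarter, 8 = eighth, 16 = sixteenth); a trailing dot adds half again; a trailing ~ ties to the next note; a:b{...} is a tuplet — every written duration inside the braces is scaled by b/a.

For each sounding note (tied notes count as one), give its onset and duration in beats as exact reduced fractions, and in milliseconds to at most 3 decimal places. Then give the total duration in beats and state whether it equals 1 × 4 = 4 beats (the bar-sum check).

1) 0.0ms=0b +655.738ms=2b
2) 655.738ms=2b +655.738ms=2b
Σ=4b of 4 (183bpm 4/4) — PASS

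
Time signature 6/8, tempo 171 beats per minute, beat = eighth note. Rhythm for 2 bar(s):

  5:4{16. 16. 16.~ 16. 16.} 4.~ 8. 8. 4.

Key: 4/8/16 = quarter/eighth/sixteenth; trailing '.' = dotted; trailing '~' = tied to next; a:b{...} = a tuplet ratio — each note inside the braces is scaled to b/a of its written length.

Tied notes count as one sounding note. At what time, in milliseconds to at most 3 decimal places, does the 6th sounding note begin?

note 6 onset = 15/2b = 2631.579ms

1. 0.0ms @ 0 + 210.526ms (3/5)
2. 210.526ms @ 3/5 + 210.526ms (3/5)
3. 421.053ms @ 6/5 + 421.053ms (6/5)
4. 842.105ms @ 12/5 + 210.526ms (3/5)
5. 1052.632ms @ 3 + 1578.947ms (9/2)
6. 2631.579ms @ 15/2 + 526.316ms (3/2)
7. 3157.895ms @ 9 + 1052.632ms (3)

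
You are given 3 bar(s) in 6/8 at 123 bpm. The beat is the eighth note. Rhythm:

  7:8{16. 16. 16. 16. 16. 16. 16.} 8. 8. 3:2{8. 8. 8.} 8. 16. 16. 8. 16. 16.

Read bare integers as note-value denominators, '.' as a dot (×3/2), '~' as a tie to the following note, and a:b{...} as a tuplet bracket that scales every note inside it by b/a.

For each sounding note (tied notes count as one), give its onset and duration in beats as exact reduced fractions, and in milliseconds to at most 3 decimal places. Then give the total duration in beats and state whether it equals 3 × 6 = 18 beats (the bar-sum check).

1) 0.0ms=0b +418.118ms=6/7b
2) 418.118ms=6/7b +418.118ms=6/7b
3) 836.237ms=12/7b +418.118ms=6/7b
4) 1254.355ms=18/7b +418.118ms=6/7b
5) 1672.474ms=24/7b +418.118ms=6/7b
6) 2090.592ms=30/7b +418.118ms=6/7b
7) 2508.711ms=36/7b +418.118ms=6/7b
8) 2926.829ms=6b +731.707ms=3/2b
9) 3658.537ms=15/2b +731.707ms=3/2b
10) 4390.244ms=9b +487.805ms=1b
11) 4878.049ms=10b +487.805ms=1b
12) 5365.854ms=11b +487.805ms=1b
13) 5853.659ms=12b +731.707ms=3/2b
14) 6585.366ms=27/2b +365.854ms=3/4b
15) 6951.22ms=57/4b +365.854ms=3/4b
16) 7317.073ms=15b +731.707ms=3/2b
17) 8048.78ms=33/2b +365.854ms=3/4b
18) 8414.634ms=69/4b +365.854ms=3/4b
Σ=18b of 18 (123bpm 6/8) — PASS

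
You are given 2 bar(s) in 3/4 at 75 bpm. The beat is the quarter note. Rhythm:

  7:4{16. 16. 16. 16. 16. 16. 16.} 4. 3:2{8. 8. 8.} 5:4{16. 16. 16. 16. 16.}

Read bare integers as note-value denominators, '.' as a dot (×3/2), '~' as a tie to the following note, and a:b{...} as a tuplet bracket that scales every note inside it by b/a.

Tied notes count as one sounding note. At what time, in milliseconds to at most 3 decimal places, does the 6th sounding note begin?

1. 0.0ms @ 0 + 171.429ms (3/14)
2. 171.429ms @ 3/14 + 171.429ms (3/14)
3. 342.857ms @ 3/7 + 171.429ms (3/14)
4. 514.286ms @ 9/14 + 171.429ms (3/14)
5. 685.714ms @ 6/7 + 171.429ms (3/14)
6. 857.143ms @ 15/14 + 171.429ms (3/14)
7. 1028.571ms @ 9/7 + 171.429ms (3/14)
8. 1200.0ms @ 3/2 + 1200.0ms (3/2)
9. 2400.0ms @ 3 + 400.0ms (1/2)
10. 2800.0ms @ 7/2 + 400.0ms (1/2)
11. 3200.0ms @ 4 + 400.0ms (1/2)
12. 3600.0ms @ 9/2 + 240.0ms (3/10)
13. 3840.0ms @ 24/5 + 240.0ms (3/10)
14. 4080.0ms @ 51/10 + 240.0ms (3/10)
15. 4320.0ms @ 27/5 + 240.0ms (3/10)
16. 4560.0ms @ 57/10 + 240.0ms (3/10)

note 6 onset = 15/14b = 857.143ms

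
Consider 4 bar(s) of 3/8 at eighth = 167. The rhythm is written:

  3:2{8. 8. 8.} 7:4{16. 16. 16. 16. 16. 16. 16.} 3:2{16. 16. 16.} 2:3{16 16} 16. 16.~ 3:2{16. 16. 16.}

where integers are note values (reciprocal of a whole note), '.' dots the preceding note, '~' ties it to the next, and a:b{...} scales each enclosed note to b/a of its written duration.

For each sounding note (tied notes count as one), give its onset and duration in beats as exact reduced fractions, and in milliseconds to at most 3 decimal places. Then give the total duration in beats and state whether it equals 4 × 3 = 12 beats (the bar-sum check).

1) 0.0ms=0b +359.281ms=1b
2) 359.281ms=1b +359.281ms=1b
3) 718.563ms=2b +359.281ms=1b
4) 1077.844ms=3b +153.978ms=3/7b
5) 1231.822ms=24/7b +153.978ms=3/7b
6) 1385.8ms=27/7b +153.978ms=3/7b
7) 1539.778ms=30/7b +153.978ms=3/7b
8) 1693.755ms=33/7b +153.978ms=3/7b
9) 1847.733ms=36/7b +153.978ms=3/7b
10) 2001.711ms=39/7b +153.978ms=3/7b
11) 2155.689ms=6b +179.641ms=1/2b
12) 2335.329ms=13/2b +179.641ms=1/2b
13) 2514.97ms=7b +179.641ms=1/2b
14) 2694.611ms=15/2b +269.461ms=3/4b
15) 2964.072ms=33/4b +269.461ms=3/4b
16) 3233.533ms=9b +269.461ms=3/4b
17) 3502.994ms=39/4b +449.102ms=5/4b
18) 3952.096ms=11b +179.641ms=1/2b
19) 4131.737ms=23/2b +179.641ms=1/2b
Σ=12b of 12 (167bpm 3/8) — PASS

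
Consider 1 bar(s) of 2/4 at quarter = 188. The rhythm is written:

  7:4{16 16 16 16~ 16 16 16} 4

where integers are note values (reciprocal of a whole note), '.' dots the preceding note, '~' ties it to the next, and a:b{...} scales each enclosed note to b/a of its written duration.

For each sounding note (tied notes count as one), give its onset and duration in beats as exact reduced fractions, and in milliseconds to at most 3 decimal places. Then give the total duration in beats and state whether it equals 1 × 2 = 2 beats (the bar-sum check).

1) 0.0ms=0b +45.593ms=1/7b
2) 45.593ms=1/7b +45.593ms=1/7b
3) 91.185ms=2/7b +45.593ms=1/7b
4) 136.778ms=3/7b +91.185ms=2/7b
5) 227.964ms=5/7b +45.593ms=1/7b
6) 273.556ms=6/7b +45.593ms=1/7b
7) 319.149ms=1b +319.149ms=1b
Σ=2b of 2 (188bpm 2/4) — PASS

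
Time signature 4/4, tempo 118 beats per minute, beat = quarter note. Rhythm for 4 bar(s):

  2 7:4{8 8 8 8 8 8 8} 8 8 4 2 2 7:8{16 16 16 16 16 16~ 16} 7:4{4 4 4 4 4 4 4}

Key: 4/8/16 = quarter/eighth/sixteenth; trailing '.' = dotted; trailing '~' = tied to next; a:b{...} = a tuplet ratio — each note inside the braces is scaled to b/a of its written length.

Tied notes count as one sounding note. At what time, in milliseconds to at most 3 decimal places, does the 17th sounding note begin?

note 17 onset = 76/7b = 5520.581ms

1. 0.0ms @ 0 + 1016.949ms (2)
2. 1016.949ms @ 2 + 145.278ms (2/7)
3. 1162.228ms @ 16/7 + 145.278ms (2/7)
4. 1307.506ms @ 18/7 + 145.278ms (2/7)
5. 1452.785ms @ 20/7 + 145.278ms (2/7)
6. 1598.063ms @ 22/7 + 145.278ms (2/7)
7. 1743.341ms @ 24/7 + 145.278ms (2/7)
8. 1888.62ms @ 26/7 + 145.278ms (2/7)
9. 2033.898ms @ 4 + 254.237ms (1/2)
10. 2288.136ms @ 9/2 + 254.237ms (1/2)
11. 2542.373ms @ 5 + 508.475ms (1)
12. 3050.847ms @ 6 + 1016.949ms (2)
13. 4067.797ms @ 8 + 1016.949ms (2)
14. 5084.746ms @ 10 + 145.278ms (2/7)
15. 5230.024ms @ 72/7 + 145.278ms (2/7)
16. 5375.303ms @ 74/7 + 145.278ms (2/7)
17. 5520.581ms @ 76/7 + 145.278ms (2/7)
18. 5665.86ms @ 78/7 + 145.278ms (2/7)
19. 5811.138ms @ 80/7 + 290.557ms (4/7)
20. 6101.695ms @ 12 + 290.557ms (4/7)
21. 6392.252ms @ 88/7 + 290.557ms (4/7)
22. 6682.809ms @ 92/7 + 290.557ms (4/7)
23. 6973.366ms @ 96/7 + 290.557ms (4/7)
24. 7263.923ms @ 100/7 + 290.557ms (4/7)
25. 7554.479ms @ 104/7 + 290.557ms (4/7)
26. 7845.036ms @ 108/7 + 290.557ms (4/7)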